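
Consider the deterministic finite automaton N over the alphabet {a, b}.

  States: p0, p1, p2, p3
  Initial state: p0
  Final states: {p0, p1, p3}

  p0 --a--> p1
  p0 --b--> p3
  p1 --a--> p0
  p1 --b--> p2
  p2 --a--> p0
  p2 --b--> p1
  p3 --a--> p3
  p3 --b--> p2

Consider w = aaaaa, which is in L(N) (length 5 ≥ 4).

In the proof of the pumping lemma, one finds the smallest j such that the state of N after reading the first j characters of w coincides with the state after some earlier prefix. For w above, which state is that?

p0

Run of N on w = a a a a a:
  step 0: p0  (start)
  step 1: p1  (read a: p0→p1)
  step 2: p0  (read a: p1→p0)   ← first repeat (p0 seen earlier)
  step 3: p1  (read a: p0→p1)
  step 4: p0  (read a: p1→p0)
  step 5: p1  (read a: p0→p1)

The earliest repeat is at step j = 2: N is in p0, which it already visited at step i = 0.
The DFA has 4 states, so the proof of the pumping lemma guarantees a repeated state among the first 4+1 visited; the segment between the two visits is the pumpable y.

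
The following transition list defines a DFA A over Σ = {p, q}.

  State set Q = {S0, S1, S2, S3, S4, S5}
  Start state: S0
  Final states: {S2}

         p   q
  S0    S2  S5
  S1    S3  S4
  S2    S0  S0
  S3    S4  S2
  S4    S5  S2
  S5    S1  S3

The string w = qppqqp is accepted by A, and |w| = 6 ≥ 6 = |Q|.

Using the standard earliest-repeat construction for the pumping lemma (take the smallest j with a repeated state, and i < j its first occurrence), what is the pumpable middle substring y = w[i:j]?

Run of A on w = q p p q q p:
  step 0: S0  (start)
  step 1: S5  (read q: S0→S5)
  step 2: S1  (read p: S5→S1)
  step 3: S3  (read p: S1→S3)
  step 4: S2  (read q: S3→S2)
  step 5: S0  (read q: S2→S0)   ← first repeat (S0 seen earlier)
  step 6: S2  (read p: S0→S2)

So i = 0, j = 5, giving x = w[0:0] = ε, y = w[0:5] = qppqq, z = w[5:6] = p.
Check: |xy| = 5 ≤ 6 and |y| = 5 ≥ 1. Reading y takes A from S0 back to S0, so every xyⁱz is accepted.
With |Q| = 6, pigeonhole forces a state repeat no later than step 6; the substring read between the first and second visits to that state can be pumped.

qppqq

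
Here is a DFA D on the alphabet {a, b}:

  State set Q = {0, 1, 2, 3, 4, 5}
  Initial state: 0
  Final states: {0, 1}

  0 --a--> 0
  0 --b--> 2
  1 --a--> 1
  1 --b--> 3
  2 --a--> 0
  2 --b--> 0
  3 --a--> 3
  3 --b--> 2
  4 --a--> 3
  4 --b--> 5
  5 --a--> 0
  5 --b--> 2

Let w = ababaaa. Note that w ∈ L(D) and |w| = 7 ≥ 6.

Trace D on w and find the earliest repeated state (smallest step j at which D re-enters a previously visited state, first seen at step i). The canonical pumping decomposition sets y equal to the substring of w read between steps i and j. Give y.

a

State sequence: 0 -a-> 0 -b-> 2 -a-> 0 -b-> 2 -a-> 0 -a-> 0 -a-> 0
First repeat at step 1: 0 was already visited.

So i = 0, j = 1, giving x = w[0:0] = ε, y = w[0:1] = a, z = w[1:7] = babaaa.
Check: |xy| = 1 ≤ 6 and |y| = 1 ≥ 1. Reading y takes D from 0 back to 0, so every xyⁱz is accepted.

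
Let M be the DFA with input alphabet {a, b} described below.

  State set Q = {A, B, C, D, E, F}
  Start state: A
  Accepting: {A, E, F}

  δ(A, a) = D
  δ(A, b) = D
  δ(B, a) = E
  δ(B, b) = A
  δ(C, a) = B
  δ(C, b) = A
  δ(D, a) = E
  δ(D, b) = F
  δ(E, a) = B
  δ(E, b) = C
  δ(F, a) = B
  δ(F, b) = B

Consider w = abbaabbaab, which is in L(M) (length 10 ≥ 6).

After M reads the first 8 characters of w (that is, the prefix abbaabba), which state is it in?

E

Run of M on the first 8 characters of w = a b b a a b b a:
  step 0: A  (start)
  step 1: D  (read a: A→D)
  step 2: F  (read b: D→F)
  step 3: B  (read b: F→B)
  step 4: E  (read a: B→E)
  step 5: B  (read a: E→B)
  step 6: A  (read b: B→A)
  step 7: D  (read b: A→D)
  step 8: E  (read a: D→E)

After reading 8 characters, M is in state E.
(This kind of state-tracing is the core of the pumping-lemma construction: with 6 states, pigeonhole forces a repeat within the first 6 steps.)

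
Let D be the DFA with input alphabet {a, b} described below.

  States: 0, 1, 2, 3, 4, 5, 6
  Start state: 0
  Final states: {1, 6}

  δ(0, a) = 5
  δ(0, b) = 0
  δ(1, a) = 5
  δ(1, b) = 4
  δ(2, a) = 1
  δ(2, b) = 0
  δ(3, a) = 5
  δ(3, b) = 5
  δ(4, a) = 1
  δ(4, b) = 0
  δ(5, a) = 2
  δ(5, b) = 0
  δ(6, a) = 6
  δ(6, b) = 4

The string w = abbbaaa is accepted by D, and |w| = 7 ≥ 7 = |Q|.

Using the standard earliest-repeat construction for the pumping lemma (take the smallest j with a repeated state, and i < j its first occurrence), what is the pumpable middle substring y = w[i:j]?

State sequence: 0 -a-> 5 -b-> 0 -b-> 0 -b-> 0 -a-> 5 -a-> 2 -a-> 1
First repeat at step 2: 0 was already visited.

So i = 0, j = 2, giving x = w[0:0] = ε, y = w[0:2] = ab, z = w[2:7] = bbaaa.
Check: |xy| = 2 ≤ 7 and |y| = 2 ≥ 1. Reading y takes D from 0 back to 0, so every xyⁱz is accepted.

ab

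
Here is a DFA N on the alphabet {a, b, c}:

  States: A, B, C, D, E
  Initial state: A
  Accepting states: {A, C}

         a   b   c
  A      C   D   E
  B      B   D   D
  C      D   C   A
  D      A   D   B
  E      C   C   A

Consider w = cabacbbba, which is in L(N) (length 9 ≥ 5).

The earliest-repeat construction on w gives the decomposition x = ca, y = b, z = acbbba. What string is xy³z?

xy^3z = ca·b·b·b·acbbba = cabbbacbbba.
Reading y = b takes N from C back to C, so after x·y·y·y the machine is still in C, and z then leads to the accepting state A. Hence cabbbacbbba ∈ L(N).

cabbbacbbba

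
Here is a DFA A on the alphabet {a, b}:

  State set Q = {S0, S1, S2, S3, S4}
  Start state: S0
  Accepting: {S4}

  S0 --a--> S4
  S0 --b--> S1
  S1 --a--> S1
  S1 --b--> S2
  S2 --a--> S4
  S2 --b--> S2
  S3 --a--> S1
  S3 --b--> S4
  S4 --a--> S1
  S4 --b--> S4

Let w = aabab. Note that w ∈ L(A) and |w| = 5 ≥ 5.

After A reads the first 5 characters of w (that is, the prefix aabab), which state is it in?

S4

State sequence: S0 -a-> S4 -a-> S1 -b-> S2 -a-> S4 -b-> S4

After reading 5 characters, A is in state S4.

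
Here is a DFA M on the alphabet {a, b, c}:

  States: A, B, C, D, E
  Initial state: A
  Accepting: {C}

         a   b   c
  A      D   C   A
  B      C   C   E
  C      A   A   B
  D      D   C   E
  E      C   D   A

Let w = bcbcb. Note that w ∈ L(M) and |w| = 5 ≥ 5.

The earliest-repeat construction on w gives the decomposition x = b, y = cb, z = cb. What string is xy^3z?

xy^3z = b·cb·cb·cb·cb = bcbcbcbcb.
Reading y = cb takes M from C back to C, so after x·y·y·y the machine is still in C, and z then leads to the accepting state C. Hence bcbcbcbcb ∈ L(M).

bcbcbcbcb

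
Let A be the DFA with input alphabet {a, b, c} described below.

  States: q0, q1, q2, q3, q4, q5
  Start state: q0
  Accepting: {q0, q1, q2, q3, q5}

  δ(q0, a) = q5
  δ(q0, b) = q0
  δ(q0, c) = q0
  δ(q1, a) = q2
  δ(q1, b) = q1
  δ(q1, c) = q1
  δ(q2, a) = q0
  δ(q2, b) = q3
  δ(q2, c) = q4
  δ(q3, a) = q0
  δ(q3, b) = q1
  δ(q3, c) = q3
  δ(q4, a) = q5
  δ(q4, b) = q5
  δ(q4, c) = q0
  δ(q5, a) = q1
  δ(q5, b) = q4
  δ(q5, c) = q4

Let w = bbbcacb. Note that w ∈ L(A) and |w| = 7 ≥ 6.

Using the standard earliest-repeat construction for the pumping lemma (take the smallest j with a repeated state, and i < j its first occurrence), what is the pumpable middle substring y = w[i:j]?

b

Run of A on w = b b b c a c b:
  step 0: q0  (start)
  step 1: q0  (read b: q0→q0)   ← first repeat (q0 seen earlier)
  step 2: q0  (read b: q0→q0)
  step 3: q0  (read b: q0→q0)
  step 4: q0  (read c: q0→q0)
  step 5: q5  (read a: q0→q5)
  step 6: q4  (read c: q5→q4)
  step 7: q5  (read b: q4→q5)

So i = 0, j = 1, giving x = w[0:0] = ε, y = w[0:1] = b, z = w[1:7] = bbcacb.
Check: |xy| = 1 ≤ 6 and |y| = 1 ≥ 1. Reading y takes A from q0 back to q0, so every xyⁱz is accepted.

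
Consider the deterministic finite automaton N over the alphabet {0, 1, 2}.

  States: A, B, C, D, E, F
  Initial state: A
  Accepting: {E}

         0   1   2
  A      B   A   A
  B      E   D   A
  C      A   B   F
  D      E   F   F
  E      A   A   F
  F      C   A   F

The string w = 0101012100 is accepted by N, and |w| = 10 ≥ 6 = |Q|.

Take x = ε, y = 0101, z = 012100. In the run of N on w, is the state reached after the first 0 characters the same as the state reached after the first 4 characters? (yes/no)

yes

State sequence: A -0-> B -1-> D -0-> E -1-> A

After x (step 0): A. After xy (step 4): A.
They match, so y = 0101 drives N around a cycle from A back to itself; pumping y any number of times keeps N in A before reading z, and xyⁱz ∈ L(N) for every i ≥ 0.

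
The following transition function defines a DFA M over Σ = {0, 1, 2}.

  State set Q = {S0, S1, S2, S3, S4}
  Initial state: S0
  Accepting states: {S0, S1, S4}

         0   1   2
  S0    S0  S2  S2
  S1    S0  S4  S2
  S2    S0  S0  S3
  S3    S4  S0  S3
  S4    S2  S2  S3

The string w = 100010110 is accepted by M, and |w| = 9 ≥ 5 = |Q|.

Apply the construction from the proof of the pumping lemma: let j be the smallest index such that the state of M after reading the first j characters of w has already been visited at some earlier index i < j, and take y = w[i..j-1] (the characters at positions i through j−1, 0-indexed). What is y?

Run of M on w = 1 0 0 0 1 0 1 1 0:
  step 0: S0  (start)
  step 1: S2  (read 1: S0→S2)
  step 2: S0  (read 0: S2→S0)   ← first repeat (S0 seen earlier)
  step 3: S0  (read 0: S0→S0)
  step 4: S0  (read 0: S0→S0)
  step 5: S2  (read 1: S0→S2)
  step 6: S0  (read 0: S2→S0)
  step 7: S2  (read 1: S0→S2)
  step 8: S0  (read 1: S2→S0)
  step 9: S0  (read 0: S0→S0)

So i = 0, j = 2, giving x = w[0:0] = ε, y = w[0:2] = 10, z = w[2:9] = 0010110.
Check: |xy| = 2 ≤ 5 and |y| = 2 ≥ 1. Reading y takes M from S0 back to S0, so every xyⁱz is accepted.
With |Q| = 5, pigeonhole forces a state repeat no later than step 5; the substring read between the first and second visits to that state can be pumped.

10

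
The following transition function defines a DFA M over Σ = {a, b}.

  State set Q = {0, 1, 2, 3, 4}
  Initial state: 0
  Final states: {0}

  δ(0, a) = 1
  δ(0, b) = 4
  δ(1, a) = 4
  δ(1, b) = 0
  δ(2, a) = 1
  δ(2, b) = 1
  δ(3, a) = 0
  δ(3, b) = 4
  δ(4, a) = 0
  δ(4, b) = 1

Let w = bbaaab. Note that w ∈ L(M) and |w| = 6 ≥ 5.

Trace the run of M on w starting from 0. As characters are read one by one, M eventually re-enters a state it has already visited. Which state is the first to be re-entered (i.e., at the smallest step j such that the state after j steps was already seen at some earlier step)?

4

State sequence: 0 -b-> 4 -b-> 1 -a-> 4 -a-> 0 -a-> 1 -b-> 0
First repeat at step 3: 4 was already visited.

The earliest repeat is at step j = 3: M is in 4, which it already visited at step i = 1.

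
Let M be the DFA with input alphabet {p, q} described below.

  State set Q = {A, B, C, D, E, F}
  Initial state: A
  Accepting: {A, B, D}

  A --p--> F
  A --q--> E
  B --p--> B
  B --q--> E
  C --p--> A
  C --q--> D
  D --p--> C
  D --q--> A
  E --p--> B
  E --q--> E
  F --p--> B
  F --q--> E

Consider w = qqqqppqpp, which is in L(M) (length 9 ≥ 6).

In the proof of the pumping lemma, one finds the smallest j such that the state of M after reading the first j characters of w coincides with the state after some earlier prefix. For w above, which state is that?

E

State sequence: A -q-> E -q-> E -q-> E -q-> E -p-> B -p-> B -q-> E -p-> B -p-> B
First repeat at step 2: E was already visited.

The earliest repeat is at step j = 2: M is in E, which it already visited at step i = 1.
Since M has 6 states, any run of length ≥ 6 visits 6+1 states, so by pigeonhole some state repeats within the first 6 steps — that repeat gives the pumpable loop.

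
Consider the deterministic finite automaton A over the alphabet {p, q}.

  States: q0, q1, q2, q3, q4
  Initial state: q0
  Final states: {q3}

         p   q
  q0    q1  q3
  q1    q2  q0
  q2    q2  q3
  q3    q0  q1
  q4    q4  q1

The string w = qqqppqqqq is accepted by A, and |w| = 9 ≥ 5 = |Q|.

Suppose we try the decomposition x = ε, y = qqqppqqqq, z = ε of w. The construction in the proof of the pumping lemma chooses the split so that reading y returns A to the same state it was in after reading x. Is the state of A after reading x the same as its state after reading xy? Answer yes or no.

State sequence: q0 -q-> q3 -q-> q1 -q-> q0 -p-> q1 -p-> q2 -q-> q3 -q-> q1 -q-> q0 -q-> q3

After x (step 0): q0. After xy (step 9): q3.
They differ (q0 ≠ q3), so y is not a cycle from the state after x; this split is not the one the pumping-lemma construction produces, and pumping y need not keep the string in L(A).

no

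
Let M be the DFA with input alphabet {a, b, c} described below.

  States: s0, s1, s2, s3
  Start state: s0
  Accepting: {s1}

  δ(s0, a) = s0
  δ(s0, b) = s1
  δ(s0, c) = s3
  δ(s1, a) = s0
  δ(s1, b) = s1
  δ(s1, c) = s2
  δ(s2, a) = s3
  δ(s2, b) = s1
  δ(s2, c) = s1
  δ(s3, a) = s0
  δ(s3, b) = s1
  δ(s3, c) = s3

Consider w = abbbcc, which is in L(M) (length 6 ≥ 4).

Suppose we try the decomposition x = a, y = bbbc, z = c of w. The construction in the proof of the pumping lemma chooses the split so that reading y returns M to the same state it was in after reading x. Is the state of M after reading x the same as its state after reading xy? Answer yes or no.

Run of M on the first 5 characters of w = a b b b c:
  step 0: s0  (start)
  step 1: s0  (read a: s0→s0)
  step 2: s1  (read b: s0→s1)
  step 3: s1  (read b: s1→s1)
  step 4: s1  (read b: s1→s1)
  step 5: s2  (read c: s1→s2)

After x (step 1): s0. After xy (step 5): s2.
They differ (s0 ≠ s2), so y is not a cycle from the state after x; this split is not the one the pumping-lemma construction produces, and pumping y need not keep the string in L(M).

no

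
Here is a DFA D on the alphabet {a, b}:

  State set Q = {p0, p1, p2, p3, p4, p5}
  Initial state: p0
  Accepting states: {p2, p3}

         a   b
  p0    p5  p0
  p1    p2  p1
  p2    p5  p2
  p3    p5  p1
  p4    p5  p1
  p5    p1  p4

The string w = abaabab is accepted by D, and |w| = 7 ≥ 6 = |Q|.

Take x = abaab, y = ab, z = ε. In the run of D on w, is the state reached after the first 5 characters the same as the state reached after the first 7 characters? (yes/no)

Run of D on the first 7 characters of w = a b a a b a b:
  step 0: p0  (start)
  step 1: p5  (read a: p0→p5)
  step 2: p4  (read b: p5→p4)
  step 3: p5  (read a: p4→p5)
  step 4: p1  (read a: p5→p1)
  step 5: p1  (read b: p1→p1)
  step 6: p2  (read a: p1→p2)
  step 7: p2  (read b: p2→p2)

After x (step 5): p1. After xy (step 7): p2.
They differ (p1 ≠ p2), so y is not a cycle from the state after x; this split is not the one the pumping-lemma construction produces, and pumping y need not keep the string in L(D).

no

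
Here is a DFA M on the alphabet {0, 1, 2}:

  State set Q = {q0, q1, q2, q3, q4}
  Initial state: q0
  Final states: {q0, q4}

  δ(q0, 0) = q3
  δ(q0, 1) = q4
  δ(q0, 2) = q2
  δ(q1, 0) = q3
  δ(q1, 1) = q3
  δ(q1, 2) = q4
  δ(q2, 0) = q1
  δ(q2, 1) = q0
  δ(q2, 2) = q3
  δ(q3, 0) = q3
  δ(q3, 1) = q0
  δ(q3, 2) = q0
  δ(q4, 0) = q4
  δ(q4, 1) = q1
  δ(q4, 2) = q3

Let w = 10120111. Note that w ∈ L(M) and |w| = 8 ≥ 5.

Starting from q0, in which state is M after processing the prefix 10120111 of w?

q0

Run of M on the first 8 characters of w = 1 0 1 2 0 1 1 1:
  step 0: q0  (start)
  step 1: q4  (read 1: q0→q4)
  step 2: q4  (read 0: q4→q4)
  step 3: q1  (read 1: q4→q1)
  step 4: q4  (read 2: q1→q4)
  step 5: q4  (read 0: q4→q4)
  step 6: q1  (read 1: q4→q1)
  step 7: q3  (read 1: q1→q3)
  step 8: q0  (read 1: q3→q0)

After reading 8 characters, M is in state q0.
(This kind of state-tracing is the core of the pumping-lemma construction: with 5 states, pigeonhole forces a repeat within the first 5 steps.)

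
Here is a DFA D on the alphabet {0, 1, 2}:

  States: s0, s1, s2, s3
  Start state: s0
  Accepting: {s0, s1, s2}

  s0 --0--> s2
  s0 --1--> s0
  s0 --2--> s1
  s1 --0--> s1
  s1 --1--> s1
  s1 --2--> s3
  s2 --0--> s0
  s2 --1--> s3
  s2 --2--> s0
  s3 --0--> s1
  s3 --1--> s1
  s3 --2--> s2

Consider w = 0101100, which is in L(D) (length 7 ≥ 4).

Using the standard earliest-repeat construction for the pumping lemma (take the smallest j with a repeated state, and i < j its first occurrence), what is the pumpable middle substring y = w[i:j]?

1

State sequence: s0 -0-> s2 -1-> s3 -0-> s1 -1-> s1 -1-> s1 -0-> s1 -0-> s1
First repeat at step 4: s1 was already visited.

So i = 3, j = 4, giving x = w[0:3] = 010, y = w[3:4] = 1, z = w[4:7] = 100.
Check: |xy| = 4 ≤ 4 and |y| = 1 ≥ 1. Reading y takes D from s1 back to s1, so every xyⁱz is accepted.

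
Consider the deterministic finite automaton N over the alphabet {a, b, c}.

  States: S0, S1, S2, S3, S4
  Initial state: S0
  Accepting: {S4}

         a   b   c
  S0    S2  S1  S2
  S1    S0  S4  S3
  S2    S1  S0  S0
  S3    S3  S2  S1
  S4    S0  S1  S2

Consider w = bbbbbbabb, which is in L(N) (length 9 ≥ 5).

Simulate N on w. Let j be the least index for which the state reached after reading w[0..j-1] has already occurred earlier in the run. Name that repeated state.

State sequence: S0 -b-> S1 -b-> S4 -b-> S1 -b-> S4 -b-> S1 -b-> S4 -a-> S0 -b-> S1 -b-> S4
First repeat at step 3: S1 was already visited.

The earliest repeat is at step j = 3: N is in S1, which it already visited at step i = 1.
Since N has 5 states, any run of length ≥ 5 visits 5+1 states, so by pigeonhole some state repeats within the first 5 steps — that repeat gives the pumpable loop.

S1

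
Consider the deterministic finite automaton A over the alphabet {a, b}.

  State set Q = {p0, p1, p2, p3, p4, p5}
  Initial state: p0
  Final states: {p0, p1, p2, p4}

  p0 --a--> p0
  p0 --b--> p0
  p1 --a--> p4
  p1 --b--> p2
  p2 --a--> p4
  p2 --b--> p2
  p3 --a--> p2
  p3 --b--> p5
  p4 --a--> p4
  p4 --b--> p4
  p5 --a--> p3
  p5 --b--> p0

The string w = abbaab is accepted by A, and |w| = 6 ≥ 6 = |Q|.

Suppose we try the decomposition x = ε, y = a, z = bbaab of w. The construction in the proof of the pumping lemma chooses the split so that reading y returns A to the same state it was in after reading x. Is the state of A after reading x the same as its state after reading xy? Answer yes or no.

yes

State sequence: p0 -a-> p0

After x (step 0): p0. After xy (step 1): p0.
They match, so y = a drives A around a cycle from p0 back to itself; pumping y any number of times keeps A in p0 before reading z, and xyⁱz ∈ L(A) for every i ≥ 0.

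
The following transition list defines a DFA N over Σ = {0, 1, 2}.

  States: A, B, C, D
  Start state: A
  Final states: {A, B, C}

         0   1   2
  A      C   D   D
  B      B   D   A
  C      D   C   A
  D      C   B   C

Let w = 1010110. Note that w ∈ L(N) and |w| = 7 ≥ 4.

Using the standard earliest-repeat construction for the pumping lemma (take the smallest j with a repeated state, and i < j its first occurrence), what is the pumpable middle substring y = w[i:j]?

State sequence: A -1-> D -0-> C -1-> C -0-> D -1-> B -1-> D -0-> C
First repeat at step 3: C was already visited.

So i = 2, j = 3, giving x = w[0:2] = 10, y = w[2:3] = 1, z = w[3:7] = 0110.
Check: |xy| = 3 ≤ 4 and |y| = 1 ≥ 1. Reading y takes N from C back to C, so every xyⁱz is accepted.
Since N has 4 states, any run of length ≥ 4 visits 4+1 states, so by pigeonhole some state repeats within the first 4 steps — that repeat gives the pumpable loop.

1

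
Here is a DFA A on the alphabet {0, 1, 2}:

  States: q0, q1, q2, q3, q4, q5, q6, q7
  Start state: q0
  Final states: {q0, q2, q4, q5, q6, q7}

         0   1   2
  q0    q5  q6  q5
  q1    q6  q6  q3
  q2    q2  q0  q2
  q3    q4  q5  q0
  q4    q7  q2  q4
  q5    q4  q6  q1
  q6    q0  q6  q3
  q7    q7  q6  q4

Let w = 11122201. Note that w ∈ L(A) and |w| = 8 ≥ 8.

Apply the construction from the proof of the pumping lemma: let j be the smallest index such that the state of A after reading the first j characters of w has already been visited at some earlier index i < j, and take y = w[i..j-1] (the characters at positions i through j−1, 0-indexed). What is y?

1

Run of A on w = 1 1 1 2 2 2 0 1:
  step 0: q0  (start)
  step 1: q6  (read 1: q0→q6)
  step 2: q6  (read 1: q6→q6)   ← first repeat (q6 seen earlier)
  step 3: q6  (read 1: q6→q6)
  step 4: q3  (read 2: q6→q3)
  step 5: q0  (read 2: q3→q0)
  step 6: q5  (read 2: q0→q5)
  step 7: q4  (read 0: q5→q4)
  step 8: q2  (read 1: q4→q2)

So i = 1, j = 2, giving x = w[0:1] = 1, y = w[1:2] = 1, z = w[2:8] = 122201.
Check: |xy| = 2 ≤ 8 and |y| = 1 ≥ 1. Reading y takes A from q6 back to q6, so every xyⁱz is accepted.
With |Q| = 8, pigeonhole forces a state repeat no later than step 8; the substring read between the first and second visits to that state can be pumped.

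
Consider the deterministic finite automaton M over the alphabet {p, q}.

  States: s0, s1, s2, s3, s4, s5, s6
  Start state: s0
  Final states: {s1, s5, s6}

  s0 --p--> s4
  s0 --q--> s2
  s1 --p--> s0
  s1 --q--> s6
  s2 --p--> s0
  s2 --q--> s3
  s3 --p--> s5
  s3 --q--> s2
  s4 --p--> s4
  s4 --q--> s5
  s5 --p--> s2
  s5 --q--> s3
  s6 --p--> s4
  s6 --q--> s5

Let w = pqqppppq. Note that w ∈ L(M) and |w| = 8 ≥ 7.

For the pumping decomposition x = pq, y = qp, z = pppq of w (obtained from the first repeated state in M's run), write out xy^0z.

xy⁰z = xz = pq·pppq = pqpppq.
Reading y = qp takes M from s5 back to s5, so after x the machine is still in s5, and z then leads to the accepting state s5. Hence pqpppq ∈ L(M).

pqpppq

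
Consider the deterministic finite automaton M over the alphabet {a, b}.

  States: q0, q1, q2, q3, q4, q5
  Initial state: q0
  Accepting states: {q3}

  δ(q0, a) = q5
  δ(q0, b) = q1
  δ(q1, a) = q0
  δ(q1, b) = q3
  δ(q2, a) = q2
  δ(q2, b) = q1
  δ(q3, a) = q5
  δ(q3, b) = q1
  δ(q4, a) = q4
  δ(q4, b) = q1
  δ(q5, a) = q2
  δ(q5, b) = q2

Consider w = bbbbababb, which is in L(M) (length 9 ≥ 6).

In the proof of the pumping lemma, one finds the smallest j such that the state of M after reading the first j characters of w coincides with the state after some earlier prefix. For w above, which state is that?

State sequence: q0 -b-> q1 -b-> q3 -b-> q1 -b-> q3 -a-> q5 -b-> q2 -a-> q2 -b-> q1 -b-> q3
First repeat at step 3: q1 was already visited.

The earliest repeat is at step j = 3: M is in q1, which it already visited at step i = 1.
The DFA has 6 states, so the proof of the pumping lemma guarantees a repeated state among the first 6+1 visited; the segment between the two visits is the pumpable y.

q1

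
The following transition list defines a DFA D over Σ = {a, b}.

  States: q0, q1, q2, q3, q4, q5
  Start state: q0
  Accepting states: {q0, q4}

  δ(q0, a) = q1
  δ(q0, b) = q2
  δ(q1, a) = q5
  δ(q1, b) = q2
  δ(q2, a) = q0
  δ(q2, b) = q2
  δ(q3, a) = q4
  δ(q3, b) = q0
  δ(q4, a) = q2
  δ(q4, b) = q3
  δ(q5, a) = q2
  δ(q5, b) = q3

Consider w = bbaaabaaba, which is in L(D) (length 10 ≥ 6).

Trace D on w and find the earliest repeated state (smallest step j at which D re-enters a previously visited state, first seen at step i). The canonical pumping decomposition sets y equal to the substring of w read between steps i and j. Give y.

b

State sequence: q0 -b-> q2 -b-> q2 -a-> q0 -a-> q1 -a-> q5 -b-> q3 -a-> q4 -a-> q2 -b-> q2 -a-> q0
First repeat at step 2: q2 was already visited.

So i = 1, j = 2, giving x = w[0:1] = b, y = w[1:2] = b, z = w[2:10] = aaabaaba.
Check: |xy| = 2 ≤ 6 and |y| = 1 ≥ 1. Reading y takes D from q2 back to q2, so every xyⁱz is accepted.
Since D has 6 states, any run of length ≥ 6 visits 6+1 states, so by pigeonhole some state repeats within the first 6 steps — that repeat gives the pumpable loop.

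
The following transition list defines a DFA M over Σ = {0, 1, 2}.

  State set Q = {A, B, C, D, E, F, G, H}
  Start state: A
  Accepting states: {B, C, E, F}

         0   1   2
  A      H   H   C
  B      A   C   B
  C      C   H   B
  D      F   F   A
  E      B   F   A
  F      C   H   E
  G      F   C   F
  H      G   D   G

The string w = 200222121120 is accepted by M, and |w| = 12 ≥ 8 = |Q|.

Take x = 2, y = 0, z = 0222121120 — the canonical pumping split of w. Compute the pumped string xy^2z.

2000222121120

xy^2z = 2·0·0·0222121120 = 2000222121120.
Reading y = 0 takes M from C back to C, so after x·y·y the machine is still in C, and z then leads to the accepting state F. Hence 2000222121120 ∈ L(M).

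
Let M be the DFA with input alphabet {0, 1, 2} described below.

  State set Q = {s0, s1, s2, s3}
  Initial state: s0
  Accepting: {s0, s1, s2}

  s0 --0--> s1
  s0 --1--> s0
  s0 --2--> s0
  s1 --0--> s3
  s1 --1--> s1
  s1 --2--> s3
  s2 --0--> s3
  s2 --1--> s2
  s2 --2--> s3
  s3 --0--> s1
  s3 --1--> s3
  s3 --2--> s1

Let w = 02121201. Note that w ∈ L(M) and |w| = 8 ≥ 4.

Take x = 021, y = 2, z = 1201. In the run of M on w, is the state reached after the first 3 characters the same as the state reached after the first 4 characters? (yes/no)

State sequence: s0 -0-> s1 -2-> s3 -1-> s3 -2-> s1

After x (step 3): s3. After xy (step 4): s1.
They differ (s3 ≠ s1), so y is not a cycle from the state after x; this split is not the one the pumping-lemma construction produces, and pumping y need not keep the string in L(M).

no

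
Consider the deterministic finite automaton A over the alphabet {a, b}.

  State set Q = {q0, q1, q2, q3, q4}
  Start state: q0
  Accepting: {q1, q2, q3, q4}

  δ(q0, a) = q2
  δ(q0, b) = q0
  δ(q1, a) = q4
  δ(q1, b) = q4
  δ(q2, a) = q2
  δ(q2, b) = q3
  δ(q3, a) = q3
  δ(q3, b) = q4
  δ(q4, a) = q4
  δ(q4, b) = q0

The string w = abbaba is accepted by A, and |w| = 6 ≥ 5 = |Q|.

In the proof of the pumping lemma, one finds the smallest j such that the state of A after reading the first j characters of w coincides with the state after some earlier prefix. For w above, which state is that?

q4

State sequence: q0 -a-> q2 -b-> q3 -b-> q4 -a-> q4 -b-> q0 -a-> q2
First repeat at step 4: q4 was already visited.

The earliest repeat is at step j = 4: A is in q4, which it already visited at step i = 3.
Pumping length from the standard proof: p = 5 (the number of states). The repeated state found above gives |xy| = j ≤ 5 and |y| = j − i ≥ 1.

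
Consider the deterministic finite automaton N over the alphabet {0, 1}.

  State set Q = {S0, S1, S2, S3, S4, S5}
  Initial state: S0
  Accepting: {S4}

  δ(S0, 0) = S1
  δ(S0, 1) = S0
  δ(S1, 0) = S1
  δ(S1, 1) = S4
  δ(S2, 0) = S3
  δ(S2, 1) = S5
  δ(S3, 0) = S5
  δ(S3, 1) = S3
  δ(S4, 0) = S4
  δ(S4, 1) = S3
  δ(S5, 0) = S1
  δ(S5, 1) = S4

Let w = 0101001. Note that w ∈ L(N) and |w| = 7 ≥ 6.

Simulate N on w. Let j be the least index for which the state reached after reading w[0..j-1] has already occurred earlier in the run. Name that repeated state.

Run of N on w = 0 1 0 1 0 0 1:
  step 0: S0  (start)
  step 1: S1  (read 0: S0→S1)
  step 2: S4  (read 1: S1→S4)
  step 3: S4  (read 0: S4→S4)   ← first repeat (S4 seen earlier)
  step 4: S3  (read 1: S4→S3)
  step 5: S5  (read 0: S3→S5)
  step 6: S1  (read 0: S5→S1)
  step 7: S4  (read 1: S1→S4)

The earliest repeat is at step j = 3: N is in S4, which it already visited at step i = 2.
With |Q| = 6, pigeonhole forces a state repeat no later than step 6; the substring read between the first and second visits to that state can be pumped.

S4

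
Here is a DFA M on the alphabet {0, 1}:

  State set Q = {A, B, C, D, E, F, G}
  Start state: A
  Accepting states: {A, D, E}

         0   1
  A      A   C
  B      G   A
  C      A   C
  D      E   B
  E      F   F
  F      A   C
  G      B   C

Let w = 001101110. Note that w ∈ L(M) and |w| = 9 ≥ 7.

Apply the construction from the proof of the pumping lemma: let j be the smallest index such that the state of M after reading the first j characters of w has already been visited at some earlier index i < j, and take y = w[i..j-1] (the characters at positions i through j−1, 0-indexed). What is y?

Run of M on w = 0 0 1 1 0 1 1 1 0:
  step 0: A  (start)
  step 1: A  (read 0: A→A)   ← first repeat (A seen earlier)
  step 2: A  (read 0: A→A)
  step 3: C  (read 1: A→C)
  step 4: C  (read 1: C→C)
  step 5: A  (read 0: C→A)
  step 6: C  (read 1: A→C)
  step 7: C  (read 1: C→C)
  step 8: C  (read 1: C→C)
  step 9: A  (read 0: C→A)

So i = 0, j = 1, giving x = w[0:0] = ε, y = w[0:1] = 0, z = w[1:9] = 01101110.
Check: |xy| = 1 ≤ 7 and |y| = 1 ≥ 1. Reading y takes M from A back to A, so every xyⁱz is accepted.

0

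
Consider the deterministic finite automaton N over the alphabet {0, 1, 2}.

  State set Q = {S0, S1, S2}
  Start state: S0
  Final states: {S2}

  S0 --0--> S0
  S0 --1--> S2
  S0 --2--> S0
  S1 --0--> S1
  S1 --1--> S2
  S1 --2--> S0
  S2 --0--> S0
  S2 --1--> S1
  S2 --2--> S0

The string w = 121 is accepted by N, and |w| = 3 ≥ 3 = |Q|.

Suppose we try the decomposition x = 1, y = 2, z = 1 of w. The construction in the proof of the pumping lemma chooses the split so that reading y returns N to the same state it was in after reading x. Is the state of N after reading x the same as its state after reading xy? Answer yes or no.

State sequence: S0 -1-> S2 -2-> S0

After x (step 1): S2. After xy (step 2): S0.
They differ (S2 ≠ S0), so y is not a cycle from the state after x; this split is not the one the pumping-lemma construction produces, and pumping y need not keep the string in L(N).

no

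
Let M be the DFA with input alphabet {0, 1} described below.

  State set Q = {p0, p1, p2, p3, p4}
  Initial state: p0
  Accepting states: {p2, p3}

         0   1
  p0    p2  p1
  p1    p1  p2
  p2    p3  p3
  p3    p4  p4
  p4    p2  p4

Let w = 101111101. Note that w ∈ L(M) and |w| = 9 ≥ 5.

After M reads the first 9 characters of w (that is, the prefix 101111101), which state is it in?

Run of M on the first 9 characters of w = 1 0 1 1 1 1 1 0 1:
  step 0: p0  (start)
  step 1: p1  (read 1: p0→p1)
  step 2: p1  (read 0: p1→p1)
  step 3: p2  (read 1: p1→p2)
  step 4: p3  (read 1: p2→p3)
  step 5: p4  (read 1: p3→p4)
  step 6: p4  (read 1: p4→p4)
  step 7: p4  (read 1: p4→p4)
  step 8: p2  (read 0: p4→p2)
  step 9: p3  (read 1: p2→p3)

After reading 9 characters, M is in state p3.

p3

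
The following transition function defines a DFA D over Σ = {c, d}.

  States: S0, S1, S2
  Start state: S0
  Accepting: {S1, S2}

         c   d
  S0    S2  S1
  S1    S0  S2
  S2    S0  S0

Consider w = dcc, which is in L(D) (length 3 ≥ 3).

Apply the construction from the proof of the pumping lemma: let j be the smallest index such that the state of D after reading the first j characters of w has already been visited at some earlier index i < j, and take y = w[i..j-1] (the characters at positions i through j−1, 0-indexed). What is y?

State sequence: S0 -d-> S1 -c-> S0 -c-> S2
First repeat at step 2: S0 was already visited.

So i = 0, j = 2, giving x = w[0:0] = ε, y = w[0:2] = dc, z = w[2:3] = c.
Check: |xy| = 2 ≤ 3 and |y| = 2 ≥ 1. Reading y takes D from S0 back to S0, so every xyⁱz is accepted.
Since D has 3 states, any run of length ≥ 3 visits 3+1 states, so by pigeonhole some state repeats within the first 3 steps — that repeat gives the pumpable loop.

dc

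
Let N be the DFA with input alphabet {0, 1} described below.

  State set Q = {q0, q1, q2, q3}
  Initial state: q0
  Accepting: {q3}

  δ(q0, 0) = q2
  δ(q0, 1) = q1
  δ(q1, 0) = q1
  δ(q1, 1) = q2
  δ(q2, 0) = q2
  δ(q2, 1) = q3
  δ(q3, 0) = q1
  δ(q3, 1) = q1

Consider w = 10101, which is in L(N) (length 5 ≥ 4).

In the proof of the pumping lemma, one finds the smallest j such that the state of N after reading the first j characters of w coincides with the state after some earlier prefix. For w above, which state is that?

q1

Run of N on w = 1 0 1 0 1:
  step 0: q0  (start)
  step 1: q1  (read 1: q0→q1)
  step 2: q1  (read 0: q1→q1)   ← first repeat (q1 seen earlier)
  step 3: q2  (read 1: q1→q2)
  step 4: q2  (read 0: q2→q2)
  step 5: q3  (read 1: q2→q3)

The earliest repeat is at step j = 2: N is in q1, which it already visited at step i = 1.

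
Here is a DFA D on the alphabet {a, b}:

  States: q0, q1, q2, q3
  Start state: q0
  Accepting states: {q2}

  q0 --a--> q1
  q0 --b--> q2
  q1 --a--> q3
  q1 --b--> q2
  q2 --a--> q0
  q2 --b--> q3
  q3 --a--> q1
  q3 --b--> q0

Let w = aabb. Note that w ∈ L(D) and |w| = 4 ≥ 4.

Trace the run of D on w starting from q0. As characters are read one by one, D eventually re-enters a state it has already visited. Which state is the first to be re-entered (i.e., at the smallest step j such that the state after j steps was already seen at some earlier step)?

q0

Run of D on w = a a b b:
  step 0: q0  (start)
  step 1: q1  (read a: q0→q1)
  step 2: q3  (read a: q1→q3)
  step 3: q0  (read b: q3→q0)   ← first repeat (q0 seen earlier)
  step 4: q2  (read b: q0→q2)

The earliest repeat is at step j = 3: D is in q0, which it already visited at step i = 0.
With |Q| = 4, pigeonhole forces a state repeat no later than step 4; the substring read between the first and second visits to that state can be pumped.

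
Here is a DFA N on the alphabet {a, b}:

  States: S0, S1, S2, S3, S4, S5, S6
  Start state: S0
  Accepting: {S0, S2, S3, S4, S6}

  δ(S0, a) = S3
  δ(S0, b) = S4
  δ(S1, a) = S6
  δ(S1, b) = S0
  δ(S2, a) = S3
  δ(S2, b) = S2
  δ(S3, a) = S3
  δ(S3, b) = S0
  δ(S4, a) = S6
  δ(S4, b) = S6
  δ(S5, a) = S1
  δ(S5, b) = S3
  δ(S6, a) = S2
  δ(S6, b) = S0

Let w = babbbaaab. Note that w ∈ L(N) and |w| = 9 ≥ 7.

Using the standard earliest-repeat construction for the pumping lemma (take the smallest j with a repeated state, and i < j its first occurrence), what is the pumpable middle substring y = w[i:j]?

State sequence: S0 -b-> S4 -a-> S6 -b-> S0 -b-> S4 -b-> S6 -a-> S2 -a-> S3 -a-> S3 -b-> S0
First repeat at step 3: S0 was already visited.

So i = 0, j = 3, giving x = w[0:0] = ε, y = w[0:3] = bab, z = w[3:9] = bbaaab.
Check: |xy| = 3 ≤ 7 and |y| = 3 ≥ 1. Reading y takes N from S0 back to S0, so every xyⁱz is accepted.
Since N has 7 states, any run of length ≥ 7 visits 7+1 states, so by pigeonhole some state repeats within the first 7 steps — that repeat gives the pumpable loop.

bab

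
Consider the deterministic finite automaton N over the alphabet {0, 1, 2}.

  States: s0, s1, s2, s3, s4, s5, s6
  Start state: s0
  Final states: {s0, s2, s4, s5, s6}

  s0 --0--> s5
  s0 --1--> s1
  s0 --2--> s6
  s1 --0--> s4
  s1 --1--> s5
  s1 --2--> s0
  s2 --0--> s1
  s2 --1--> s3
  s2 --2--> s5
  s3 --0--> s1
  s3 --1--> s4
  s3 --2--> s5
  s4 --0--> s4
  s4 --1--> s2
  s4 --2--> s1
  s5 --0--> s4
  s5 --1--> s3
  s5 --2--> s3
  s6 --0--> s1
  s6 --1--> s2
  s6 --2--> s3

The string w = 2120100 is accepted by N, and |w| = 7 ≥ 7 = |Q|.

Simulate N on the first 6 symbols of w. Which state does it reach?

Run of N on the first 6 characters of w = 2 1 2 0 1 0:
  step 0: s0  (start)
  step 1: s6  (read 2: s0→s6)
  step 2: s2  (read 1: s6→s2)
  step 3: s5  (read 2: s2→s5)
  step 4: s4  (read 0: s5→s4)
  step 5: s2  (read 1: s4→s2)
  step 6: s1  (read 0: s2→s1)

After reading 6 characters, N is in state s1.

s1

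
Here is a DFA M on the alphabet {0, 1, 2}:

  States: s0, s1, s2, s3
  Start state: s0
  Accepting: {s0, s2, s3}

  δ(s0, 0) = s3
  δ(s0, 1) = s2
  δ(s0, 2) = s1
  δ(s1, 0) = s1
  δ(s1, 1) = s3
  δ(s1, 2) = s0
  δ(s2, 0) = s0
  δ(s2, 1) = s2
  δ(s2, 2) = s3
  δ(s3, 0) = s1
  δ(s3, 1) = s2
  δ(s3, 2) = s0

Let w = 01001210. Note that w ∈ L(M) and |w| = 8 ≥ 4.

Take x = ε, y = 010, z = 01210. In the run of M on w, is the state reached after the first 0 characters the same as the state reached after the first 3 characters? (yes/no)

yes

State sequence: s0 -0-> s3 -1-> s2 -0-> s0

After x (step 0): s0. After xy (step 3): s0.
They match, so y = 010 drives M around a cycle from s0 back to itself; pumping y any number of times keeps M in s0 before reading z, and xyⁱz ∈ L(M) for every i ≥ 0.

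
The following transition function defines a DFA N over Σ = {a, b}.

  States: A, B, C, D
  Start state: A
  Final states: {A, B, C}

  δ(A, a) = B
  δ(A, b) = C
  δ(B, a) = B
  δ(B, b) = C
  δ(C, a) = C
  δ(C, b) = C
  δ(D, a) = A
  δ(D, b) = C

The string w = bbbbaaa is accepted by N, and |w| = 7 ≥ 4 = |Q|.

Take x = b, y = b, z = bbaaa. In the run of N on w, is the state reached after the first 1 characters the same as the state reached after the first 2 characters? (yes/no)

yes

Run of N on the first 2 characters of w = b b:
  step 0: A  (start)
  step 1: C  (read b: A→C)
  step 2: C  (read b: C→C)

After x (step 1): C. After xy (step 2): C.
They match, so y = b drives N around a cycle from C back to itself; pumping y any number of times keeps N in C before reading z, and xyⁱz ∈ L(N) for every i ≥ 0.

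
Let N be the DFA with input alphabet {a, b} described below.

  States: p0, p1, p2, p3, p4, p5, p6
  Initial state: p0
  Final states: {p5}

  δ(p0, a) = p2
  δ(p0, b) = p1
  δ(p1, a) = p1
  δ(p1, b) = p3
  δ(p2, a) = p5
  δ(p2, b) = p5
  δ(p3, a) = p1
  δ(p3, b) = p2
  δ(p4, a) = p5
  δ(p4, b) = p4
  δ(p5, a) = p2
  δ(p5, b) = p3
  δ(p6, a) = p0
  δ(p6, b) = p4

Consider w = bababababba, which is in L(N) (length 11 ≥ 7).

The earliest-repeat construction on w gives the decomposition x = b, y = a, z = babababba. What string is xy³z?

xy^3z = b·a·a·a·babababba = baaababababba.
Reading y = a takes N from p1 back to p1, so after x·y·y·y the machine is still in p1, and z then leads to the accepting state p5. Hence baaababababba ∈ L(N).

baaababababba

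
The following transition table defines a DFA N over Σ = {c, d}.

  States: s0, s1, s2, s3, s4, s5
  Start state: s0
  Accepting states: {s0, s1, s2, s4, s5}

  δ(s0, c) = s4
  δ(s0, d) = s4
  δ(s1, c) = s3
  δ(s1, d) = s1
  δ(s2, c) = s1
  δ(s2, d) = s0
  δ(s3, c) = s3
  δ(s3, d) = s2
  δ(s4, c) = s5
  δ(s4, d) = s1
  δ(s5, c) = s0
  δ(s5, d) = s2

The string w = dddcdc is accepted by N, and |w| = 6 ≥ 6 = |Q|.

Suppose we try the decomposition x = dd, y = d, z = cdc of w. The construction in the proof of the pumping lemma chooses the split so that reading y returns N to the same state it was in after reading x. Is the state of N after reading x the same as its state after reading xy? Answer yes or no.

yes

Run of N on the first 3 characters of w = d d d:
  step 0: s0  (start)
  step 1: s4  (read d: s0→s4)
  step 2: s1  (read d: s4→s1)
  step 3: s1  (read d: s1→s1)

After x (step 2): s1. After xy (step 3): s1.
They match, so y = d drives N around a cycle from s1 back to itself; pumping y any number of times keeps N in s1 before reading z, and xyⁱz ∈ L(N) for every i ≥ 0.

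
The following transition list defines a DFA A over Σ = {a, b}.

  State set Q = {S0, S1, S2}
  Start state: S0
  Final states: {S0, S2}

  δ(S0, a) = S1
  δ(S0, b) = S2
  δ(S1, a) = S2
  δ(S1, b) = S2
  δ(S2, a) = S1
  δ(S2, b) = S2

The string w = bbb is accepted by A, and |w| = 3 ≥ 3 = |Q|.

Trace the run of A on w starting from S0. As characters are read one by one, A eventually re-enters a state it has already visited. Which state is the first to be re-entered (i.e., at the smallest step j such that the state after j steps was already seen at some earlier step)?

S2

State sequence: S0 -b-> S2 -b-> S2 -b-> S2
First repeat at step 2: S2 was already visited.

The earliest repeat is at step j = 2: A is in S2, which it already visited at step i = 1.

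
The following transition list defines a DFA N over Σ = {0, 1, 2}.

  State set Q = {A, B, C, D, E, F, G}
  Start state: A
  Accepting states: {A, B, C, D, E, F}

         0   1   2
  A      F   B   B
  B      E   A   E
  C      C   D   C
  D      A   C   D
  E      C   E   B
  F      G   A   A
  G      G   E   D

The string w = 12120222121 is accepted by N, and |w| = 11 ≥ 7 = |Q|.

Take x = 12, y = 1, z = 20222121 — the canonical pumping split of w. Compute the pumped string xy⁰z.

xy⁰z = xz = 12·20222121 = 1220222121.
Reading y = 1 takes N from E back to E, so after x the machine is still in E, and z then leads to the accepting state A. Hence 1220222121 ∈ L(N).

1220222121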